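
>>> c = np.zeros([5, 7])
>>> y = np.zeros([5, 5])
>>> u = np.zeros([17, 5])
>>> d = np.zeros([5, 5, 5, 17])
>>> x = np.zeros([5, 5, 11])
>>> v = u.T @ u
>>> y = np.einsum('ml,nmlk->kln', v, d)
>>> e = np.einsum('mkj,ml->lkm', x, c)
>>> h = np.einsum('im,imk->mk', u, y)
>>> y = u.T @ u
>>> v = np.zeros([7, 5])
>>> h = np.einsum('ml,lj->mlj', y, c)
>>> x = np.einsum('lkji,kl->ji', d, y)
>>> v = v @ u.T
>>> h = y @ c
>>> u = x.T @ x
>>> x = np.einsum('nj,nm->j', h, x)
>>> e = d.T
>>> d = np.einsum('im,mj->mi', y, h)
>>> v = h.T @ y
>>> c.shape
(5, 7)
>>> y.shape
(5, 5)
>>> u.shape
(17, 17)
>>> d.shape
(5, 5)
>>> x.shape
(7,)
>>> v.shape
(7, 5)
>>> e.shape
(17, 5, 5, 5)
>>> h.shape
(5, 7)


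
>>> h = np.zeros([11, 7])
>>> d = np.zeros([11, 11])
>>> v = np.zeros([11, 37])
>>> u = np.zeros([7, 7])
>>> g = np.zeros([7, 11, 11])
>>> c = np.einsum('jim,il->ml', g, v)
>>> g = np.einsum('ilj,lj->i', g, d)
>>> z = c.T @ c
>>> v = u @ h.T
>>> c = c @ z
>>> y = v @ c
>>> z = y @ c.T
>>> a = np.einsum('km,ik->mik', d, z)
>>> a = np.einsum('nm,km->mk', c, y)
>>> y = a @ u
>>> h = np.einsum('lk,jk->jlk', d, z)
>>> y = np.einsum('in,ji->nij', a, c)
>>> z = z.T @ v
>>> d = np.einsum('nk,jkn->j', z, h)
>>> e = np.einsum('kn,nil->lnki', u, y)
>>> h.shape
(7, 11, 11)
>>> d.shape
(7,)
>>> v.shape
(7, 11)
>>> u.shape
(7, 7)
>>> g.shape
(7,)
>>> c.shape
(11, 37)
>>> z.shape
(11, 11)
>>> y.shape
(7, 37, 11)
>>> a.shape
(37, 7)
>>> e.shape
(11, 7, 7, 37)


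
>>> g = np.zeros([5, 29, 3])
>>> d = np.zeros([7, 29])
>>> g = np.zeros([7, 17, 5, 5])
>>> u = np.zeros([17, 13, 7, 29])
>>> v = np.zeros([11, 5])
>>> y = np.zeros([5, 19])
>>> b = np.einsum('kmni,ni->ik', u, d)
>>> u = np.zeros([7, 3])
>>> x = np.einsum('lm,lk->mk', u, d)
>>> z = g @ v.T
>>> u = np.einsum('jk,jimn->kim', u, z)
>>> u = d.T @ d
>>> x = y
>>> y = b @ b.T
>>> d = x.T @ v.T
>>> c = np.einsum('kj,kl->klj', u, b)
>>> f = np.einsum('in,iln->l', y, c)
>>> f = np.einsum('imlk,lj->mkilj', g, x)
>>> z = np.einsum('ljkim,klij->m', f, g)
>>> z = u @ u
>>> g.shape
(7, 17, 5, 5)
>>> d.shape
(19, 11)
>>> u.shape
(29, 29)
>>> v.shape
(11, 5)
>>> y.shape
(29, 29)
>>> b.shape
(29, 17)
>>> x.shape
(5, 19)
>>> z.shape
(29, 29)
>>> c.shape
(29, 17, 29)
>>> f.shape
(17, 5, 7, 5, 19)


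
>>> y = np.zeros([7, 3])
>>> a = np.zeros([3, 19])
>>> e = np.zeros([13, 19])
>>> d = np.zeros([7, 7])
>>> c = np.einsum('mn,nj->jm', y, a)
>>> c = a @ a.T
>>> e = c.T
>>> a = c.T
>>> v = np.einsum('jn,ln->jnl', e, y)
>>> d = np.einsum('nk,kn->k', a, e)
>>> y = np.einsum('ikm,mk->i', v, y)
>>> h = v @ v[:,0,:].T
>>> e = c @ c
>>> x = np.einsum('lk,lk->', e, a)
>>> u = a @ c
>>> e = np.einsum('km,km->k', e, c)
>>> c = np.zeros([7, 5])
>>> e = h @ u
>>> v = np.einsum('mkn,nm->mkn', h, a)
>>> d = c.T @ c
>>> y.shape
(3,)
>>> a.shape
(3, 3)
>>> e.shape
(3, 3, 3)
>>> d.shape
(5, 5)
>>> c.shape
(7, 5)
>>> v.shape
(3, 3, 3)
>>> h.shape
(3, 3, 3)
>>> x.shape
()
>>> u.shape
(3, 3)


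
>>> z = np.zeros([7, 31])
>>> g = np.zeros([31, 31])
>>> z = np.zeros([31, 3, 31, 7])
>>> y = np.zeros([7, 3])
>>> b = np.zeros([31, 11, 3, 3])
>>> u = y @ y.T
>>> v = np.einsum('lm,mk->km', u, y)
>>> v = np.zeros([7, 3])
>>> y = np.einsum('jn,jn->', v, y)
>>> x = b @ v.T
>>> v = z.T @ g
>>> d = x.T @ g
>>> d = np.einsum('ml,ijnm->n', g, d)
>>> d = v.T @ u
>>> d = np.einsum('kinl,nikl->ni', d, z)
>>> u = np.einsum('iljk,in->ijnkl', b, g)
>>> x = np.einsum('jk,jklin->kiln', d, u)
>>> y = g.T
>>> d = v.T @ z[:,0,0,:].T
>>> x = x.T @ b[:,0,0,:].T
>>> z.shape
(31, 3, 31, 7)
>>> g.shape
(31, 31)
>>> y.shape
(31, 31)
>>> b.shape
(31, 11, 3, 3)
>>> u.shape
(31, 3, 31, 3, 11)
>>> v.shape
(7, 31, 3, 31)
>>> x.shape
(11, 31, 3, 31)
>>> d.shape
(31, 3, 31, 31)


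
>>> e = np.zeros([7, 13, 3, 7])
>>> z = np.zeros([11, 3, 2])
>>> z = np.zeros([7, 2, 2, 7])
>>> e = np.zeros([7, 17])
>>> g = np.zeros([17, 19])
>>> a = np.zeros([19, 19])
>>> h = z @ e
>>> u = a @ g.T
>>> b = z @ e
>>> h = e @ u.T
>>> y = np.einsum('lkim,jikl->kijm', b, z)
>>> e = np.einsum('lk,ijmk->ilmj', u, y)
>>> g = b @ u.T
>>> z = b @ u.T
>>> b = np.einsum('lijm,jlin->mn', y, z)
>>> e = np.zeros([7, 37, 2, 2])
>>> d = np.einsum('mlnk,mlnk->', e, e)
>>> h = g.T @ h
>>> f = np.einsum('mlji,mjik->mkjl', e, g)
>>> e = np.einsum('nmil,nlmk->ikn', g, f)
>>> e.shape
(2, 37, 7)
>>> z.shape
(7, 2, 2, 19)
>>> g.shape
(7, 2, 2, 19)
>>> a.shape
(19, 19)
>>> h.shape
(19, 2, 2, 19)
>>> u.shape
(19, 17)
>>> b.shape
(17, 19)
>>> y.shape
(2, 2, 7, 17)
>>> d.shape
()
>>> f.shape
(7, 19, 2, 37)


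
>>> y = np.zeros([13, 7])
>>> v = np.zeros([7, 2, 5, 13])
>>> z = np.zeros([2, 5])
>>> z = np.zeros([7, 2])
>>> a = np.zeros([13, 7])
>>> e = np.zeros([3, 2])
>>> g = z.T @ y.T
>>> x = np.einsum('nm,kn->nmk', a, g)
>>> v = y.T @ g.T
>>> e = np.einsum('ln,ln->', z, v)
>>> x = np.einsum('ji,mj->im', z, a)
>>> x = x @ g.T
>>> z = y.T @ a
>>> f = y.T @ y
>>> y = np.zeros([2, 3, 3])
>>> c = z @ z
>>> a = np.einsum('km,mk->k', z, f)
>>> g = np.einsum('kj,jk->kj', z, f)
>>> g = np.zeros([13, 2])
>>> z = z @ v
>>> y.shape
(2, 3, 3)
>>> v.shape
(7, 2)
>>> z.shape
(7, 2)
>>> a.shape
(7,)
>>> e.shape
()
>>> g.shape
(13, 2)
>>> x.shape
(2, 2)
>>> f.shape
(7, 7)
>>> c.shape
(7, 7)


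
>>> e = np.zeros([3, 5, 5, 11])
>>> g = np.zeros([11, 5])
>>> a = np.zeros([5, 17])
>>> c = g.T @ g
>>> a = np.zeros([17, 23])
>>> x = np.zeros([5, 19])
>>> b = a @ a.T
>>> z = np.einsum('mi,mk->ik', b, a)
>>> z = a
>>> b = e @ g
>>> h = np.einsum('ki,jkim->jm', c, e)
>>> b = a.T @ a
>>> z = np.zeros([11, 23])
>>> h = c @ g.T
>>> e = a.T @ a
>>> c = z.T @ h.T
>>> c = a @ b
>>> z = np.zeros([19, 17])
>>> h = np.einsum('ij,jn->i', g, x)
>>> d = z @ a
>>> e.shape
(23, 23)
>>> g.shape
(11, 5)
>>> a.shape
(17, 23)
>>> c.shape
(17, 23)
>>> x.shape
(5, 19)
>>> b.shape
(23, 23)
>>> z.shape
(19, 17)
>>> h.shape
(11,)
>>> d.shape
(19, 23)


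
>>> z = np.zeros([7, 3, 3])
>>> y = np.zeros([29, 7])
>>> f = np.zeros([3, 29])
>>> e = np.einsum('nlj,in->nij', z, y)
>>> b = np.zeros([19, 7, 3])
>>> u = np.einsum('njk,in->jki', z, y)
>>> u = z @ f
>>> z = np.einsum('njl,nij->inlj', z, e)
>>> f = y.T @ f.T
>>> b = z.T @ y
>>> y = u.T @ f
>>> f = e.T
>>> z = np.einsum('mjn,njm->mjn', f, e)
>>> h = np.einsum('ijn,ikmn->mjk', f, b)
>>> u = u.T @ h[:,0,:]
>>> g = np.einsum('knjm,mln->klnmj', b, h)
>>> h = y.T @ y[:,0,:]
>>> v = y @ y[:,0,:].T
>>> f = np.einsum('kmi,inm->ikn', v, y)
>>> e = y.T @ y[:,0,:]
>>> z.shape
(3, 29, 7)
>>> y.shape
(29, 3, 3)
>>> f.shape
(29, 29, 3)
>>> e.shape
(3, 3, 3)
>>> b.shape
(3, 3, 7, 7)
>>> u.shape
(29, 3, 3)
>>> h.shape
(3, 3, 3)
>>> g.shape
(3, 29, 3, 7, 7)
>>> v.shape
(29, 3, 29)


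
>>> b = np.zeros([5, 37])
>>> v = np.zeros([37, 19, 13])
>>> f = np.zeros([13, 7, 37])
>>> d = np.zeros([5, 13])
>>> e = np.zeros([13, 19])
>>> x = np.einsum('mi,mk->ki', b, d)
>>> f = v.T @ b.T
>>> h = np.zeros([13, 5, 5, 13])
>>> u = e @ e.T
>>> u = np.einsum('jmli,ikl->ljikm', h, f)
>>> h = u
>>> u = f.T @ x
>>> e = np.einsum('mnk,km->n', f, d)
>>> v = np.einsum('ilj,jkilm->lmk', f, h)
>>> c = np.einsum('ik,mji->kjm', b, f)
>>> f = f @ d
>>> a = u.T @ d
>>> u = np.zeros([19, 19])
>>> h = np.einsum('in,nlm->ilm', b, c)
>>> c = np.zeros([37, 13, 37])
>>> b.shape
(5, 37)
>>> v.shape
(19, 5, 13)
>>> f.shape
(13, 19, 13)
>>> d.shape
(5, 13)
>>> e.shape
(19,)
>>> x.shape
(13, 37)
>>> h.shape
(5, 19, 13)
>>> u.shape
(19, 19)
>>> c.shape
(37, 13, 37)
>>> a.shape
(37, 19, 13)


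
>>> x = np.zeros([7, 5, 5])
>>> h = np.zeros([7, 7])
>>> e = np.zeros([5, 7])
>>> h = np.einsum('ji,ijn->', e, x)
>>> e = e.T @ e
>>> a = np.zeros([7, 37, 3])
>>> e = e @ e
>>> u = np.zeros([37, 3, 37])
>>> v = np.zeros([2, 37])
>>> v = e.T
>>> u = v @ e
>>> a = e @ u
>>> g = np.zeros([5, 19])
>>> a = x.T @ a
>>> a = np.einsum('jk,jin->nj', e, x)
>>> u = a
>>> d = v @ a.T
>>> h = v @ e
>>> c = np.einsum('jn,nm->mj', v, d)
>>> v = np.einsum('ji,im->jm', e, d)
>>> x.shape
(7, 5, 5)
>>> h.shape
(7, 7)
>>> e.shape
(7, 7)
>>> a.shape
(5, 7)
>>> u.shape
(5, 7)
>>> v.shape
(7, 5)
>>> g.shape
(5, 19)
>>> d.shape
(7, 5)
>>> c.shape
(5, 7)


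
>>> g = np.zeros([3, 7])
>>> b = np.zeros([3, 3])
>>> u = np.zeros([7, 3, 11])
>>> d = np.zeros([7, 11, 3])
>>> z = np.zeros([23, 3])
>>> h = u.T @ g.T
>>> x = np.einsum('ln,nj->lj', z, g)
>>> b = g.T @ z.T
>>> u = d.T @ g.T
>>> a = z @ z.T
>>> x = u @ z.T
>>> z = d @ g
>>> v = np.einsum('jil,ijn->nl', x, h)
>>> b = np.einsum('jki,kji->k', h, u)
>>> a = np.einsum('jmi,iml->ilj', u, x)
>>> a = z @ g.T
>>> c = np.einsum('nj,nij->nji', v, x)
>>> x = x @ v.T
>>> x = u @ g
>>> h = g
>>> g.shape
(3, 7)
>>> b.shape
(3,)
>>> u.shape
(3, 11, 3)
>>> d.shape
(7, 11, 3)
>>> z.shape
(7, 11, 7)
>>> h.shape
(3, 7)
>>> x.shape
(3, 11, 7)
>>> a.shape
(7, 11, 3)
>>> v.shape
(3, 23)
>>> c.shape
(3, 23, 11)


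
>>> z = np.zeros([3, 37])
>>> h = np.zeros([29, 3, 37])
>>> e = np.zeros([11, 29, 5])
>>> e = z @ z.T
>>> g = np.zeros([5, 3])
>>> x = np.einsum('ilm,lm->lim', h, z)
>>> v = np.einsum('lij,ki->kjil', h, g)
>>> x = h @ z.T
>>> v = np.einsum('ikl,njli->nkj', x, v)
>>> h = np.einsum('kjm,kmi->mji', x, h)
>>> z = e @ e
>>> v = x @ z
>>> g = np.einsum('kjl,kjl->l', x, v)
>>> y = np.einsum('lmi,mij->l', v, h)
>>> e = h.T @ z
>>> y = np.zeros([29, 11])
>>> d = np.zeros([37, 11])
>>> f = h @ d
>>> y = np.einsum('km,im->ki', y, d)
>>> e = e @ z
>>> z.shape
(3, 3)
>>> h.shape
(3, 3, 37)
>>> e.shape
(37, 3, 3)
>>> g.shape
(3,)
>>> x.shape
(29, 3, 3)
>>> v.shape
(29, 3, 3)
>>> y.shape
(29, 37)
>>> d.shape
(37, 11)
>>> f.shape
(3, 3, 11)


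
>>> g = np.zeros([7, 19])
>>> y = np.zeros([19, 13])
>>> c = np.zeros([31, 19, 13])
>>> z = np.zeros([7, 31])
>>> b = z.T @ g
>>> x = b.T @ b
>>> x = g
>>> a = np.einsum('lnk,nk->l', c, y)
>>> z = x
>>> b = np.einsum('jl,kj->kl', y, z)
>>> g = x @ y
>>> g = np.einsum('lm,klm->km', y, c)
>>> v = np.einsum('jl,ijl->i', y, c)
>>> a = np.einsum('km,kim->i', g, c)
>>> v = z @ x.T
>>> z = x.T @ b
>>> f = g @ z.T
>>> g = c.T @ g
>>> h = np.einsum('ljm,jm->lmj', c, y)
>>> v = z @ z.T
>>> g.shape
(13, 19, 13)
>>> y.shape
(19, 13)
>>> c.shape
(31, 19, 13)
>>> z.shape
(19, 13)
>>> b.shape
(7, 13)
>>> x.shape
(7, 19)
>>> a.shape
(19,)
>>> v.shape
(19, 19)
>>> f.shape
(31, 19)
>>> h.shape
(31, 13, 19)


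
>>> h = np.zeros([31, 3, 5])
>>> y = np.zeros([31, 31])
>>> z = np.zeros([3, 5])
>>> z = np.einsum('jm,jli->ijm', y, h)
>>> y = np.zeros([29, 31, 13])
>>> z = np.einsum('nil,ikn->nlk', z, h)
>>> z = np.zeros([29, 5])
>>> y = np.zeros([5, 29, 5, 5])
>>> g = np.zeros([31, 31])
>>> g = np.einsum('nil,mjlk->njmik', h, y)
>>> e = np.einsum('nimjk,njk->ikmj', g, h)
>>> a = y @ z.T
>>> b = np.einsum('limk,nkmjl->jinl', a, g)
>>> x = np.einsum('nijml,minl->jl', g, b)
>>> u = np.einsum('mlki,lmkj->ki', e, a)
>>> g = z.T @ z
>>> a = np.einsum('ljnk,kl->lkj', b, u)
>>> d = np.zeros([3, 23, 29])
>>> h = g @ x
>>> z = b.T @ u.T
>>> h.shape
(5, 5)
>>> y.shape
(5, 29, 5, 5)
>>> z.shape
(5, 31, 29, 5)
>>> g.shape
(5, 5)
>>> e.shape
(29, 5, 5, 3)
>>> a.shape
(3, 5, 29)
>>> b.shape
(3, 29, 31, 5)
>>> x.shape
(5, 5)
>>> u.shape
(5, 3)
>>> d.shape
(3, 23, 29)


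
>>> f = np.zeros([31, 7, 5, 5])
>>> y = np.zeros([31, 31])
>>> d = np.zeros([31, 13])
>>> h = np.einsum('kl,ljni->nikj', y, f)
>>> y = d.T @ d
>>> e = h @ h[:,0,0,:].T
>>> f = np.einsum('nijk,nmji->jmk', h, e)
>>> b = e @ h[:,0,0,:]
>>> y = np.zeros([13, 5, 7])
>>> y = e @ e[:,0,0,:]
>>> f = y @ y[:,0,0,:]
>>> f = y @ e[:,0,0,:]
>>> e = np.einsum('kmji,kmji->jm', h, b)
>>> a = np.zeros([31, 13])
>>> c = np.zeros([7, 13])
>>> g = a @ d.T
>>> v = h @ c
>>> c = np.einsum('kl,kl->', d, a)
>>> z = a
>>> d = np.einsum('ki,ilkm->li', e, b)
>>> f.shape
(5, 5, 31, 5)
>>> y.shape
(5, 5, 31, 5)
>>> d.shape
(5, 5)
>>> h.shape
(5, 5, 31, 7)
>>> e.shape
(31, 5)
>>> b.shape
(5, 5, 31, 7)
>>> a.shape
(31, 13)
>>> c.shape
()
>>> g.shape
(31, 31)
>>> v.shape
(5, 5, 31, 13)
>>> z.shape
(31, 13)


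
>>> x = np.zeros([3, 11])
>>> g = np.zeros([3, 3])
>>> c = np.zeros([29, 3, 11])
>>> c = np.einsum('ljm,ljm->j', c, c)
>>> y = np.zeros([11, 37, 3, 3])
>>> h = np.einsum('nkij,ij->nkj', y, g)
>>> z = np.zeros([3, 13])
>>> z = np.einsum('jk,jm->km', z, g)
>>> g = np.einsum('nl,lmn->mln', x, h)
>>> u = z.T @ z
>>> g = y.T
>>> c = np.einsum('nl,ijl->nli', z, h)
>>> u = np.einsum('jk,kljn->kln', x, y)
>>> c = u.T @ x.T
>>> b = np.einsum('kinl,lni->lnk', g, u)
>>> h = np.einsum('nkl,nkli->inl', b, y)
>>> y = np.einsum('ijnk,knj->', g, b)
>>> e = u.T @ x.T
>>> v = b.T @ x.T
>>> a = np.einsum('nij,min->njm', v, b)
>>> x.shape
(3, 11)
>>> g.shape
(3, 3, 37, 11)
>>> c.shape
(3, 37, 3)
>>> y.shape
()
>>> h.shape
(3, 11, 3)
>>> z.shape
(13, 3)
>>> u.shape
(11, 37, 3)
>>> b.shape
(11, 37, 3)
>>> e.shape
(3, 37, 3)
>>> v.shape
(3, 37, 3)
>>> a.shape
(3, 3, 11)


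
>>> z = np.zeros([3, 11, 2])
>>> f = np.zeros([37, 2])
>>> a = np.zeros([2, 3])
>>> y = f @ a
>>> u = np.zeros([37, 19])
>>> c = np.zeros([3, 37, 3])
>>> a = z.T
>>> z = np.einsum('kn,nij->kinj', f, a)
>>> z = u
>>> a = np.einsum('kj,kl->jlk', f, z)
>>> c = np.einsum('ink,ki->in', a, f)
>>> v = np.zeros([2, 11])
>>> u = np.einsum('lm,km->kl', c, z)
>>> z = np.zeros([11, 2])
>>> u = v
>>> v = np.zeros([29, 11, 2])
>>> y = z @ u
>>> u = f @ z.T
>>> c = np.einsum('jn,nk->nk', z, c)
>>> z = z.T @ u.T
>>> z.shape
(2, 37)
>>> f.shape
(37, 2)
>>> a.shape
(2, 19, 37)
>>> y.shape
(11, 11)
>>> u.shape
(37, 11)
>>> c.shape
(2, 19)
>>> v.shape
(29, 11, 2)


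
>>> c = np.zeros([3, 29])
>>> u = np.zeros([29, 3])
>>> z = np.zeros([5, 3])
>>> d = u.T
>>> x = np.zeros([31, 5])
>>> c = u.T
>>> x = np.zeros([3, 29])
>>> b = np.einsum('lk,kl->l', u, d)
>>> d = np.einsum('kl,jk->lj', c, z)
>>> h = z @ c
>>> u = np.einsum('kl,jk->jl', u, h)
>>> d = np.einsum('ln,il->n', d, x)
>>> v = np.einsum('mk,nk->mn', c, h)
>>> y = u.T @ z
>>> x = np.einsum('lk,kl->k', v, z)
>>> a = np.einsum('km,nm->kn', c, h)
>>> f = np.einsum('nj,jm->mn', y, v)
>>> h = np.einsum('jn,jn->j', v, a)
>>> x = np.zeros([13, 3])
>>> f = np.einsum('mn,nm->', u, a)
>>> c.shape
(3, 29)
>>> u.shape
(5, 3)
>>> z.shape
(5, 3)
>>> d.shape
(5,)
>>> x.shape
(13, 3)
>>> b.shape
(29,)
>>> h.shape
(3,)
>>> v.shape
(3, 5)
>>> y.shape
(3, 3)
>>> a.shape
(3, 5)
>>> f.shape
()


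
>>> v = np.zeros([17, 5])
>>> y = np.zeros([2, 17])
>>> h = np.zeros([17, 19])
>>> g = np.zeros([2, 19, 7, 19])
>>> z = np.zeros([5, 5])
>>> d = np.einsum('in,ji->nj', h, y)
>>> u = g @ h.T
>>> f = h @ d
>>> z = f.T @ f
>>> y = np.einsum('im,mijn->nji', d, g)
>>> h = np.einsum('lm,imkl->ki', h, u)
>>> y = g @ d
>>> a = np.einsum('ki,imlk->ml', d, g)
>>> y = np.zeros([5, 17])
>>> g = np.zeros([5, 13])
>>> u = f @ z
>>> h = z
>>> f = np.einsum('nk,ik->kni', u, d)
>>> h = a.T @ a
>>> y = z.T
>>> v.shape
(17, 5)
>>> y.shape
(2, 2)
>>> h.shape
(7, 7)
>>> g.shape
(5, 13)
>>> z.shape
(2, 2)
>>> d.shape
(19, 2)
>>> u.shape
(17, 2)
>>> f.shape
(2, 17, 19)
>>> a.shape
(19, 7)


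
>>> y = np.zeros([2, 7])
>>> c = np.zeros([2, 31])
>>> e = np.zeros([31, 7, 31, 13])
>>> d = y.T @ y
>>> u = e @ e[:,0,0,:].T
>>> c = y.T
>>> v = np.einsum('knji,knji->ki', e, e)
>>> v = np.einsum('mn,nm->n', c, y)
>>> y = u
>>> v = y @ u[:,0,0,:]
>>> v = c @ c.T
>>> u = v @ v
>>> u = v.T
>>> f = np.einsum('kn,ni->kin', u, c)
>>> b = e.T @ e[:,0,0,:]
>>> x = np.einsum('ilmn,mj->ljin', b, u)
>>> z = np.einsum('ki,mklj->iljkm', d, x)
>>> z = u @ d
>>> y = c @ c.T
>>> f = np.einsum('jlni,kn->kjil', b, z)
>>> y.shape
(7, 7)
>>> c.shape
(7, 2)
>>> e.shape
(31, 7, 31, 13)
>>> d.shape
(7, 7)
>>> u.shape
(7, 7)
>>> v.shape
(7, 7)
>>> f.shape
(7, 13, 13, 31)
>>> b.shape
(13, 31, 7, 13)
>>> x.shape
(31, 7, 13, 13)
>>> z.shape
(7, 7)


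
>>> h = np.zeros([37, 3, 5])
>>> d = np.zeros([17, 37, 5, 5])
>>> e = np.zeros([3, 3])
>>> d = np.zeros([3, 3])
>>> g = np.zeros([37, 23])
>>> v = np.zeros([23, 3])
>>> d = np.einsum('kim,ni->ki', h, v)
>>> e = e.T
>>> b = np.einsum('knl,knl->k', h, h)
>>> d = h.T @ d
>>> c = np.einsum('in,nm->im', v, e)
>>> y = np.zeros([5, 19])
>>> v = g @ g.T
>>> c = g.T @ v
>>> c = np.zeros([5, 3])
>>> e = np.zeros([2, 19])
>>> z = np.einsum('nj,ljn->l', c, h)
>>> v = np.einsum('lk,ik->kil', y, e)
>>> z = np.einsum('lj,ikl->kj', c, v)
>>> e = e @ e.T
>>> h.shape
(37, 3, 5)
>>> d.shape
(5, 3, 3)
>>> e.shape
(2, 2)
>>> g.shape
(37, 23)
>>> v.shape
(19, 2, 5)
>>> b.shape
(37,)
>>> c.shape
(5, 3)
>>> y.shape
(5, 19)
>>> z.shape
(2, 3)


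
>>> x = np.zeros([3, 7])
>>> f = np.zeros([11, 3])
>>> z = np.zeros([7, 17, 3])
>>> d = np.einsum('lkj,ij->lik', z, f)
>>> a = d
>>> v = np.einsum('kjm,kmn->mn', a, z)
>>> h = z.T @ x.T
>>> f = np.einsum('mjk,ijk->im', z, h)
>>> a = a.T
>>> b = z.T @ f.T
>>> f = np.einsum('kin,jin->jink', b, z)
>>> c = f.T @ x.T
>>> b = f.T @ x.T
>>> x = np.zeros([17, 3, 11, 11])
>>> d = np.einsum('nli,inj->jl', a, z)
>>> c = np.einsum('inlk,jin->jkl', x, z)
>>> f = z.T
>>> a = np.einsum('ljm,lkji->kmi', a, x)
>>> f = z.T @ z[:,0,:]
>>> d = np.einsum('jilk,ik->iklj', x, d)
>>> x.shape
(17, 3, 11, 11)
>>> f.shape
(3, 17, 3)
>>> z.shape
(7, 17, 3)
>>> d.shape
(3, 11, 11, 17)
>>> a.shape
(3, 7, 11)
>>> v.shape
(17, 3)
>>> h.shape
(3, 17, 3)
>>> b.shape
(3, 3, 17, 3)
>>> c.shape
(7, 11, 11)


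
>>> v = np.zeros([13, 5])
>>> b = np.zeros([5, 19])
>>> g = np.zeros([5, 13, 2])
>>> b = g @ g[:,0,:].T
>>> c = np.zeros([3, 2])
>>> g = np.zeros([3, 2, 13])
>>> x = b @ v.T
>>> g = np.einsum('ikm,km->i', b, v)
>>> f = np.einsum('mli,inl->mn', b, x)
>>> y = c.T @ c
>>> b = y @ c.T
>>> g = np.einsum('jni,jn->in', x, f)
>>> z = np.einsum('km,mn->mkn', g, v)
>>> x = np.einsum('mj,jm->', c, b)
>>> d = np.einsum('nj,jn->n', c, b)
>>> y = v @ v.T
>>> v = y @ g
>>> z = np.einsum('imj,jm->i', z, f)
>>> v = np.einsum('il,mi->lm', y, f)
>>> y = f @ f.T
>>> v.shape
(13, 5)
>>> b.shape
(2, 3)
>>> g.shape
(13, 13)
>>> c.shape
(3, 2)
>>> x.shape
()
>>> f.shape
(5, 13)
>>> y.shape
(5, 5)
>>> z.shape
(13,)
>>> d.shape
(3,)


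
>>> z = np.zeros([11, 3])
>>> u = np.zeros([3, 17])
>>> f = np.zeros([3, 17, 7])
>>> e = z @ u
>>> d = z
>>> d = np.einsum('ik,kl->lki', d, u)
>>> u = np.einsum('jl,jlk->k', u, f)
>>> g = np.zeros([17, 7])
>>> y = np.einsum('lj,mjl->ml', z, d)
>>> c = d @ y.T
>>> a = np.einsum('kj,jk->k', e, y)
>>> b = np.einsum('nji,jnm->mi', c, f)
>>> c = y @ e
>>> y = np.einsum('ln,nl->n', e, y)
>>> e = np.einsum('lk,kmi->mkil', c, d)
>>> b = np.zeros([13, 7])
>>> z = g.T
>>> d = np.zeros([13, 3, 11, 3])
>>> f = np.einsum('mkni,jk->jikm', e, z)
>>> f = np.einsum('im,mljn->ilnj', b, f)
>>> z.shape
(7, 17)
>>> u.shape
(7,)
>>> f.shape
(13, 17, 3, 17)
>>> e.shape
(3, 17, 11, 17)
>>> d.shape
(13, 3, 11, 3)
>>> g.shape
(17, 7)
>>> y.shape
(17,)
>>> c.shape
(17, 17)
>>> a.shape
(11,)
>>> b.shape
(13, 7)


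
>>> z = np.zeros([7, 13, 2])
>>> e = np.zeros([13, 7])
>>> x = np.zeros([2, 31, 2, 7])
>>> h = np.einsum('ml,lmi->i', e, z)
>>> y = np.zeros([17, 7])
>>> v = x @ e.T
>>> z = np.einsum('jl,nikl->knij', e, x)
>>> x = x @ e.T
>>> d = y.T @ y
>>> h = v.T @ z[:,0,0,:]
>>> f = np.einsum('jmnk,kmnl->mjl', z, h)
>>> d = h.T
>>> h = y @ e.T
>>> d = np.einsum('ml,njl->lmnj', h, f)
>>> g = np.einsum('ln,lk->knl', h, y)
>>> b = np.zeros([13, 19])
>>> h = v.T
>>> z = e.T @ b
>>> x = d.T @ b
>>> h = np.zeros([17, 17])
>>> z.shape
(7, 19)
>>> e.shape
(13, 7)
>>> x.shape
(2, 2, 17, 19)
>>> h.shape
(17, 17)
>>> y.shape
(17, 7)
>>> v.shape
(2, 31, 2, 13)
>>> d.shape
(13, 17, 2, 2)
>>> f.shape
(2, 2, 13)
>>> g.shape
(7, 13, 17)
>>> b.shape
(13, 19)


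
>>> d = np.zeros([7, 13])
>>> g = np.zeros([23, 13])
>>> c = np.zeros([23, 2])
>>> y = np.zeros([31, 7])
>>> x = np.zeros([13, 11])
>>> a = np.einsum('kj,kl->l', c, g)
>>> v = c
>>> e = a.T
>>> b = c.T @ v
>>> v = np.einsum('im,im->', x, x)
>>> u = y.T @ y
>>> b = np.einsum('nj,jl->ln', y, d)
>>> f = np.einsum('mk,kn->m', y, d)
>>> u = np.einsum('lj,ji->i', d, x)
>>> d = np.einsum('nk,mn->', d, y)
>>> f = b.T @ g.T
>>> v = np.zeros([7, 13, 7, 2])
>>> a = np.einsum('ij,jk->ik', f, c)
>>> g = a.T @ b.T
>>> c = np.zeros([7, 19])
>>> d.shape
()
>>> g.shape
(2, 13)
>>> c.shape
(7, 19)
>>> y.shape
(31, 7)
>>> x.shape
(13, 11)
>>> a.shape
(31, 2)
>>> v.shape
(7, 13, 7, 2)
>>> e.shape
(13,)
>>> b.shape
(13, 31)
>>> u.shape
(11,)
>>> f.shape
(31, 23)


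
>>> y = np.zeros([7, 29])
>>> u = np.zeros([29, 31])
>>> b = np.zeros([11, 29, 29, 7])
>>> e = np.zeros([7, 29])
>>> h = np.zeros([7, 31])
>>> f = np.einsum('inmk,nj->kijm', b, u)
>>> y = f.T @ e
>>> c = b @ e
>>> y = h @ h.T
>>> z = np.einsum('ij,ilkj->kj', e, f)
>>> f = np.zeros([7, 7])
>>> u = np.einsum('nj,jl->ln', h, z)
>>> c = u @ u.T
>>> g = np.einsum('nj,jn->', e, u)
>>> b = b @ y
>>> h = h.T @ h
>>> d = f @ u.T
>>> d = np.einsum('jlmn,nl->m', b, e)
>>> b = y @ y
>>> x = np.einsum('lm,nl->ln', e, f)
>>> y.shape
(7, 7)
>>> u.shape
(29, 7)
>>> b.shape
(7, 7)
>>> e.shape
(7, 29)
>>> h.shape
(31, 31)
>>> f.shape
(7, 7)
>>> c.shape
(29, 29)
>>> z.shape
(31, 29)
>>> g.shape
()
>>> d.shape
(29,)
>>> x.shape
(7, 7)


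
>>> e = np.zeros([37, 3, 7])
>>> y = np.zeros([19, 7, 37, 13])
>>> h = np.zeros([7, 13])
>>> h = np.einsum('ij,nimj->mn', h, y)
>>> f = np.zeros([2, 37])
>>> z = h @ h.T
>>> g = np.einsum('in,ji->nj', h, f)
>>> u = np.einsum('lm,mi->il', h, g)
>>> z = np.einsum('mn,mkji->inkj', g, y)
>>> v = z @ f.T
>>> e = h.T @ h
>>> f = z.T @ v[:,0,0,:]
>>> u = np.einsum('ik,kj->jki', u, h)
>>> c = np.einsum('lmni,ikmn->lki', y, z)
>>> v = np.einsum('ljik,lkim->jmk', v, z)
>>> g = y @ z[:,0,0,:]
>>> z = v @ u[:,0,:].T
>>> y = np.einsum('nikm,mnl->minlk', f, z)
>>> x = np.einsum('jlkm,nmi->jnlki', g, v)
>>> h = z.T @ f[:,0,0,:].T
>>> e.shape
(19, 19)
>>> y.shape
(2, 7, 37, 19, 2)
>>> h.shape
(19, 37, 37)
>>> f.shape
(37, 7, 2, 2)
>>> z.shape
(2, 37, 19)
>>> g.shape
(19, 7, 37, 37)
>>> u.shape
(19, 37, 2)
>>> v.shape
(2, 37, 2)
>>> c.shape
(19, 2, 13)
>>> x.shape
(19, 2, 7, 37, 2)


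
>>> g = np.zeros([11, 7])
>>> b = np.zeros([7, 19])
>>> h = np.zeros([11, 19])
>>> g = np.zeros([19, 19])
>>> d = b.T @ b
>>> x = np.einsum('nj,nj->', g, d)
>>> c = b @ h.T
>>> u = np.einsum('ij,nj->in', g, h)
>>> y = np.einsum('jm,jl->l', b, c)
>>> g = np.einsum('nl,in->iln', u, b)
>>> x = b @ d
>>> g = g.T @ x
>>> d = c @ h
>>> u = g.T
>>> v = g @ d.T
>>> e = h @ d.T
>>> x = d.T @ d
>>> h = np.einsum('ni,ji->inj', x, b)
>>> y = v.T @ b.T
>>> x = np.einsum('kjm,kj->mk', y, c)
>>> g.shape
(19, 11, 19)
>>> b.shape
(7, 19)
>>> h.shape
(19, 19, 7)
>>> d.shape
(7, 19)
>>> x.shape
(7, 7)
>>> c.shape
(7, 11)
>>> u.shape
(19, 11, 19)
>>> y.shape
(7, 11, 7)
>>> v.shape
(19, 11, 7)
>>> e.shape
(11, 7)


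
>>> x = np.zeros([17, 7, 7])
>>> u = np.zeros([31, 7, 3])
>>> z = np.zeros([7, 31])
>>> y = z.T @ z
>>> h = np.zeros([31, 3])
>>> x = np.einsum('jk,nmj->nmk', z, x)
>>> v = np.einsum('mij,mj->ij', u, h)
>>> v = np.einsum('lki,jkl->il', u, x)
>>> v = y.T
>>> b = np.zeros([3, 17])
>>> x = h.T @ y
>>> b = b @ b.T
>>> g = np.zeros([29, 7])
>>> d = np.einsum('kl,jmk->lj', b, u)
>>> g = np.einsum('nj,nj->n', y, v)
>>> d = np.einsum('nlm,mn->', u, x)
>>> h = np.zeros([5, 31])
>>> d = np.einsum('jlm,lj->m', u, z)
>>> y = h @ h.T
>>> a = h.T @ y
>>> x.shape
(3, 31)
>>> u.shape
(31, 7, 3)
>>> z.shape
(7, 31)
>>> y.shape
(5, 5)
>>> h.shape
(5, 31)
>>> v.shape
(31, 31)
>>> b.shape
(3, 3)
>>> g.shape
(31,)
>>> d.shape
(3,)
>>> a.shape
(31, 5)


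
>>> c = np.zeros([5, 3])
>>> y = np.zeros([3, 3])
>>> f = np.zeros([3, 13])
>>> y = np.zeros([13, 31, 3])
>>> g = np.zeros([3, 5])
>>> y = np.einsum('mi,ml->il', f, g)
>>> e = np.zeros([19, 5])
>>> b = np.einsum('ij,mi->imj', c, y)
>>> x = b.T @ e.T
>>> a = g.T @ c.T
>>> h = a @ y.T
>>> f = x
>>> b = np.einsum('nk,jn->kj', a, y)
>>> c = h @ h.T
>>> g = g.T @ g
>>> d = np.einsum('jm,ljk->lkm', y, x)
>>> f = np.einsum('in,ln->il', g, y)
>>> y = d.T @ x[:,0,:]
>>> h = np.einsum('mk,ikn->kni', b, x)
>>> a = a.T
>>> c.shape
(5, 5)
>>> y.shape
(5, 19, 19)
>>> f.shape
(5, 13)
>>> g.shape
(5, 5)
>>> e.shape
(19, 5)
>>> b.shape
(5, 13)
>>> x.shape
(3, 13, 19)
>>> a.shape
(5, 5)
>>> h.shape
(13, 19, 3)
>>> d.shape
(3, 19, 5)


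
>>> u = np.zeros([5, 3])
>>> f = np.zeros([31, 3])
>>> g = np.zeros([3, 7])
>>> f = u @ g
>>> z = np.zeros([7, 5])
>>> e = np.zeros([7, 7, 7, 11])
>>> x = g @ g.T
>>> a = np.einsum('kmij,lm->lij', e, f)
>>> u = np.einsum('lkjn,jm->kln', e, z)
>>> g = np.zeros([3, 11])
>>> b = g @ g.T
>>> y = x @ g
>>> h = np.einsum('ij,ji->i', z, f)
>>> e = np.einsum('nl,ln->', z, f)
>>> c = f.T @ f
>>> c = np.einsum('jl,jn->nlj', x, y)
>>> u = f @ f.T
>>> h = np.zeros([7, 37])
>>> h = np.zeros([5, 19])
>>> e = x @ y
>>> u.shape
(5, 5)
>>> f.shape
(5, 7)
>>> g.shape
(3, 11)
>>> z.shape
(7, 5)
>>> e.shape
(3, 11)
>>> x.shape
(3, 3)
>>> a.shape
(5, 7, 11)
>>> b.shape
(3, 3)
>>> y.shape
(3, 11)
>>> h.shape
(5, 19)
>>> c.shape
(11, 3, 3)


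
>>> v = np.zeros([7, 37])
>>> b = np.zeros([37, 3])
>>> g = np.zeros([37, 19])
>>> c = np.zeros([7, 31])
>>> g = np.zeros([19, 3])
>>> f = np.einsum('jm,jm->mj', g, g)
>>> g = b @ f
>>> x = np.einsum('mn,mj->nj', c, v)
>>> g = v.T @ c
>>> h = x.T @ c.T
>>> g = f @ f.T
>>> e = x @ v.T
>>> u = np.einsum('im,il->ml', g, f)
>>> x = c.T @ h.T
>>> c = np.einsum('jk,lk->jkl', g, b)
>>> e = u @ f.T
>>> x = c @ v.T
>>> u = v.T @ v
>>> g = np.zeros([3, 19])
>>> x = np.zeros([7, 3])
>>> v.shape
(7, 37)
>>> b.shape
(37, 3)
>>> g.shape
(3, 19)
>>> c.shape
(3, 3, 37)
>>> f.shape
(3, 19)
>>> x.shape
(7, 3)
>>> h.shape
(37, 7)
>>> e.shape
(3, 3)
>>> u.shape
(37, 37)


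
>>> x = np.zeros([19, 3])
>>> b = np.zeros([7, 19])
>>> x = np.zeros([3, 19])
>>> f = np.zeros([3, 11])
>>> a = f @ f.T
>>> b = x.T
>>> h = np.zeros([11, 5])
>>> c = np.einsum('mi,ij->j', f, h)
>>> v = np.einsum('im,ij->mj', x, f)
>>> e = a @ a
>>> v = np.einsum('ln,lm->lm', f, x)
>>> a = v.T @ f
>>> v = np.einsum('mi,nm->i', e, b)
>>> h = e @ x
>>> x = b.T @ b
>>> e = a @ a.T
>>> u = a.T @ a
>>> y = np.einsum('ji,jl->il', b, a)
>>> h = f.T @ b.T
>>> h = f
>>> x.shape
(3, 3)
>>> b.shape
(19, 3)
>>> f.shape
(3, 11)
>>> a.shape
(19, 11)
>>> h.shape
(3, 11)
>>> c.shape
(5,)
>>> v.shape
(3,)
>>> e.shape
(19, 19)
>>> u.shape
(11, 11)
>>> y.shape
(3, 11)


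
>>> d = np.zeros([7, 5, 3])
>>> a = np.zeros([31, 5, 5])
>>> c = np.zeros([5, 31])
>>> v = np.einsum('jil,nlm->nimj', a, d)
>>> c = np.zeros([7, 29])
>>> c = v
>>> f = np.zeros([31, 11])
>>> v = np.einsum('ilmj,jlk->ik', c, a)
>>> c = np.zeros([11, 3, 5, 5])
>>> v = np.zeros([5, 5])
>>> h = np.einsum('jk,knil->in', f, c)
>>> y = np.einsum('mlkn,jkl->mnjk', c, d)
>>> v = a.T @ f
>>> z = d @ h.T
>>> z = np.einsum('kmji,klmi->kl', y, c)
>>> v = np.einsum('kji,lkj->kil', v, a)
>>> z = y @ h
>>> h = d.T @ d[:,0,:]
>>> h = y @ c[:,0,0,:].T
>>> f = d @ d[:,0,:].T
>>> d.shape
(7, 5, 3)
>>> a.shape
(31, 5, 5)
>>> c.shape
(11, 3, 5, 5)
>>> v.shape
(5, 11, 31)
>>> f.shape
(7, 5, 7)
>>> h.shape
(11, 5, 7, 11)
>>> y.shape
(11, 5, 7, 5)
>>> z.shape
(11, 5, 7, 3)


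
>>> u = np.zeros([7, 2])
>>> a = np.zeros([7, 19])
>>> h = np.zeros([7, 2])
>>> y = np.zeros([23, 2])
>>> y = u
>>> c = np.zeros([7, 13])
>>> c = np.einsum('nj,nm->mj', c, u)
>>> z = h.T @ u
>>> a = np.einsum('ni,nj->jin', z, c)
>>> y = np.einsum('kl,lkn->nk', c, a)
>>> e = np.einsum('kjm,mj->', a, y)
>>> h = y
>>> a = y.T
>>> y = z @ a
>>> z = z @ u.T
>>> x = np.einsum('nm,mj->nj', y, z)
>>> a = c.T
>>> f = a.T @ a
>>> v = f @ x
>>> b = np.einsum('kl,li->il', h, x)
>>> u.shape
(7, 2)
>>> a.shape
(13, 2)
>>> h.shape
(2, 2)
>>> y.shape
(2, 2)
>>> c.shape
(2, 13)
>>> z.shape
(2, 7)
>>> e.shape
()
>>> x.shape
(2, 7)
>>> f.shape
(2, 2)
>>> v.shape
(2, 7)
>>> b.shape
(7, 2)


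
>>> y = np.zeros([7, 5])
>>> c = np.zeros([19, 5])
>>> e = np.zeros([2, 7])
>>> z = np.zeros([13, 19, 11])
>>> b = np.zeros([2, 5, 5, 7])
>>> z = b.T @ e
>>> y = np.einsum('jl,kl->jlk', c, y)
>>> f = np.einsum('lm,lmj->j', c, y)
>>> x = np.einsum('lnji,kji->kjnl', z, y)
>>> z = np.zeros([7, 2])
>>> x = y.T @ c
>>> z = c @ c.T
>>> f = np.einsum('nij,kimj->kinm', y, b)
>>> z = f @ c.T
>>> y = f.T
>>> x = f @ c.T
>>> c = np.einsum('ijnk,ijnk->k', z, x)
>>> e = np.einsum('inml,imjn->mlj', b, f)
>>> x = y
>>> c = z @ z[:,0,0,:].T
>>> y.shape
(5, 19, 5, 2)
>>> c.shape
(2, 5, 19, 2)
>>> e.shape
(5, 7, 19)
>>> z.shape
(2, 5, 19, 19)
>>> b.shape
(2, 5, 5, 7)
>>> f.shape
(2, 5, 19, 5)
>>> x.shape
(5, 19, 5, 2)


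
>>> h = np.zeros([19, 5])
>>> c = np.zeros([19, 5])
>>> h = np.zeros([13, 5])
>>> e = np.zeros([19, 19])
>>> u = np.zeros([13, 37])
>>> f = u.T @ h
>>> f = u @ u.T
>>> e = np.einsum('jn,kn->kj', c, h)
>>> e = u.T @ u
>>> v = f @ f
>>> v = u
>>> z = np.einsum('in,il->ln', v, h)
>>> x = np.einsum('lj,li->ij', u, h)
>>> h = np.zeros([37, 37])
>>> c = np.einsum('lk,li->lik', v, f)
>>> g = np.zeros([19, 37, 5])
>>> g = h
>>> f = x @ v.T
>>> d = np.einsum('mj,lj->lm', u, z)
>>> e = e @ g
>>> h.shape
(37, 37)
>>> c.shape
(13, 13, 37)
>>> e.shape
(37, 37)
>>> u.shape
(13, 37)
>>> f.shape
(5, 13)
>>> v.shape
(13, 37)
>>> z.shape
(5, 37)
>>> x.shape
(5, 37)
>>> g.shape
(37, 37)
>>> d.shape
(5, 13)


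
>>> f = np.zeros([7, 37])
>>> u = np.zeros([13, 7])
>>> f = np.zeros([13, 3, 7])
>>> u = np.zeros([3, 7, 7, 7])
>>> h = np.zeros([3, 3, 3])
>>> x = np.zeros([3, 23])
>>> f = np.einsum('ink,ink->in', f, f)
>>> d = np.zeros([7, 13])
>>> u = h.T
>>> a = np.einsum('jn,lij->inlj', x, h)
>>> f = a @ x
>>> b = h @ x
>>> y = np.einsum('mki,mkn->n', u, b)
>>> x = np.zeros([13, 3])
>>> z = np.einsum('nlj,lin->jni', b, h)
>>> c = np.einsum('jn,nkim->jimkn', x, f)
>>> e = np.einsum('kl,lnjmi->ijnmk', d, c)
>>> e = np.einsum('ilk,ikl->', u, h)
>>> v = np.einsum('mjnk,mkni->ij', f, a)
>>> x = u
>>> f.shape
(3, 23, 3, 23)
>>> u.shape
(3, 3, 3)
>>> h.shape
(3, 3, 3)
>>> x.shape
(3, 3, 3)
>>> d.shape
(7, 13)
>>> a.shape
(3, 23, 3, 3)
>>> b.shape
(3, 3, 23)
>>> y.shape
(23,)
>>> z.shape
(23, 3, 3)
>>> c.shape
(13, 3, 23, 23, 3)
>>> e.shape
()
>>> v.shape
(3, 23)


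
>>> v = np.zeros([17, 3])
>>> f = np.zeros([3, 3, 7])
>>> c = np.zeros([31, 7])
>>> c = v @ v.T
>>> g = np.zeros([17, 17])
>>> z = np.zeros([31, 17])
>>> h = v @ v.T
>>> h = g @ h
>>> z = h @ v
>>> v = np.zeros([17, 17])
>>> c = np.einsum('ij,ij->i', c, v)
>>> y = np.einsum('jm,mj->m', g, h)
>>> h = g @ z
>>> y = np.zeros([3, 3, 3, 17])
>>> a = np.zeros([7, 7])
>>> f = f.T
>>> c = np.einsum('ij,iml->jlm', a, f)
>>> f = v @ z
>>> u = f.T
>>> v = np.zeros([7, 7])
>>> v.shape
(7, 7)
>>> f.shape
(17, 3)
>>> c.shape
(7, 3, 3)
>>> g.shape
(17, 17)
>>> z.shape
(17, 3)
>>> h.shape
(17, 3)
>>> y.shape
(3, 3, 3, 17)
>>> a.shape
(7, 7)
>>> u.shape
(3, 17)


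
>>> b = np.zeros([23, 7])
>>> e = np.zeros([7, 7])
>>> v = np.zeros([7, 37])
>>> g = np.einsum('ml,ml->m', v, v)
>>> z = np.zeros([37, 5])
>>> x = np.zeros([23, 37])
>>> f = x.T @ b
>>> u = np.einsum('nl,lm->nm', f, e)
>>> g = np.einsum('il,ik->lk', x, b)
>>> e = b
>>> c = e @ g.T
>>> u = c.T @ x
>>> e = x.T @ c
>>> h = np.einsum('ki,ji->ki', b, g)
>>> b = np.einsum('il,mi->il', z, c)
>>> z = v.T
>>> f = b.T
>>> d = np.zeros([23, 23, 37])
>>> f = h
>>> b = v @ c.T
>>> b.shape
(7, 23)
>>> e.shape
(37, 37)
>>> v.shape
(7, 37)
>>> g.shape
(37, 7)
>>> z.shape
(37, 7)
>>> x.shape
(23, 37)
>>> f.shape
(23, 7)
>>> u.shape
(37, 37)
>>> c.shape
(23, 37)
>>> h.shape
(23, 7)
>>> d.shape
(23, 23, 37)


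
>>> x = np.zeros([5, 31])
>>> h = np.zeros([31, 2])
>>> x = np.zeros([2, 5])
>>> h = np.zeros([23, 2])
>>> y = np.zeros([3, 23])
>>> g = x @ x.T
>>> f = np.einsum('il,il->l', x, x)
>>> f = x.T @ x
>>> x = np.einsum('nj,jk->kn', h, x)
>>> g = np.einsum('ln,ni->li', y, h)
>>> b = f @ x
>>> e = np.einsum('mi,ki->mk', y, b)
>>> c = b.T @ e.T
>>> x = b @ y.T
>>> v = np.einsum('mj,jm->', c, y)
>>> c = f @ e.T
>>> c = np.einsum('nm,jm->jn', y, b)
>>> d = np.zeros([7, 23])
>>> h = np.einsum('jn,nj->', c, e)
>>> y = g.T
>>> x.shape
(5, 3)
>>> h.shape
()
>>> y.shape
(2, 3)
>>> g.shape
(3, 2)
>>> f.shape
(5, 5)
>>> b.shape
(5, 23)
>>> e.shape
(3, 5)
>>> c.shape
(5, 3)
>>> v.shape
()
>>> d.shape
(7, 23)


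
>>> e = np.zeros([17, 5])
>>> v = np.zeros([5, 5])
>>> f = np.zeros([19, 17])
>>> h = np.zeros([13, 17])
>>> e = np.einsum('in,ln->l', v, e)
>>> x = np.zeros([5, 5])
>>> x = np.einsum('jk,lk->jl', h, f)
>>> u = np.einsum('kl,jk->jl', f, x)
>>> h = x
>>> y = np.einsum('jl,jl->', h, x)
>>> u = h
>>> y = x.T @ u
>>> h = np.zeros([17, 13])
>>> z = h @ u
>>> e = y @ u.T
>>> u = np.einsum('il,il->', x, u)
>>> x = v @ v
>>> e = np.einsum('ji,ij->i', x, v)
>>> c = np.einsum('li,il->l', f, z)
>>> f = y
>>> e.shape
(5,)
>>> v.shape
(5, 5)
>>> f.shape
(19, 19)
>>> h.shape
(17, 13)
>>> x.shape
(5, 5)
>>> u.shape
()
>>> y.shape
(19, 19)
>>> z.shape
(17, 19)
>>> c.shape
(19,)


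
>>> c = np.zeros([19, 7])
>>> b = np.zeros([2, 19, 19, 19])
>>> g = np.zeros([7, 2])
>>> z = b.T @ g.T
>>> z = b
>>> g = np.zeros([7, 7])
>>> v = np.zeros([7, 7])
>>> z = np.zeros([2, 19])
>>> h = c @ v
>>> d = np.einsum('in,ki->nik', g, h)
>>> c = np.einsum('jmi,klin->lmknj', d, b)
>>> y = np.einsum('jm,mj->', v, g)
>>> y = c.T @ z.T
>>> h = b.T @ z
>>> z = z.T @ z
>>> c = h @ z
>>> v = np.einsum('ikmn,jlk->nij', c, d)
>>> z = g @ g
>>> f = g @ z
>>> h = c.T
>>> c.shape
(19, 19, 19, 19)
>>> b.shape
(2, 19, 19, 19)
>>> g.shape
(7, 7)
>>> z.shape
(7, 7)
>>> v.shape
(19, 19, 7)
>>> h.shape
(19, 19, 19, 19)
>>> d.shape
(7, 7, 19)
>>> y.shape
(7, 19, 2, 7, 2)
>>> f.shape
(7, 7)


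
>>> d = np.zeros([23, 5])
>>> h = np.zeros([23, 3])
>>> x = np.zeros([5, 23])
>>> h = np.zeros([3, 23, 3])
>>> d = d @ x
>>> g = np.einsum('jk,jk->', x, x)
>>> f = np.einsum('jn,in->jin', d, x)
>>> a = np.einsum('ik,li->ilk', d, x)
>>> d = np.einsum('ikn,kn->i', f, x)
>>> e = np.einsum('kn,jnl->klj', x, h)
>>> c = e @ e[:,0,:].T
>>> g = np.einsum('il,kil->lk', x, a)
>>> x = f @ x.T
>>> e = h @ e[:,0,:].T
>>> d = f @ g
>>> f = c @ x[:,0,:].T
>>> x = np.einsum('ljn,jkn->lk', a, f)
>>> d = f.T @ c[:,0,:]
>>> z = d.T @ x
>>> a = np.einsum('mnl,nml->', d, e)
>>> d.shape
(23, 3, 5)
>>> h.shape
(3, 23, 3)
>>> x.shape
(23, 3)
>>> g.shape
(23, 23)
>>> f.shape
(5, 3, 23)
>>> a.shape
()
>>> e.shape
(3, 23, 5)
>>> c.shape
(5, 3, 5)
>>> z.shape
(5, 3, 3)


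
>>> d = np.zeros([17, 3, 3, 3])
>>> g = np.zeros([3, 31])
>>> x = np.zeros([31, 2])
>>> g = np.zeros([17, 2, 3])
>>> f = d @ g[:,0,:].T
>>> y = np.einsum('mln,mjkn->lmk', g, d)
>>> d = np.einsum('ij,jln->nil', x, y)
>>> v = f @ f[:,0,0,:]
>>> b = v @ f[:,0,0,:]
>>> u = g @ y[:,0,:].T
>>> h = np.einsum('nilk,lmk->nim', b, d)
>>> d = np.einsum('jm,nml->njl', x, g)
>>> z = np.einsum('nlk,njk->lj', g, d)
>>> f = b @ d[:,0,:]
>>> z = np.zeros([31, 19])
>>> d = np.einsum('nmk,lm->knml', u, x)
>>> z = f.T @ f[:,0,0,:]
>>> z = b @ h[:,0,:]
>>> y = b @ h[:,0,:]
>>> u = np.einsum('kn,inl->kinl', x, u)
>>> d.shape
(2, 17, 2, 31)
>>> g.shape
(17, 2, 3)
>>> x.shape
(31, 2)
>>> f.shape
(17, 3, 3, 3)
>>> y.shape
(17, 3, 3, 31)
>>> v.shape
(17, 3, 3, 17)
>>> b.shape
(17, 3, 3, 17)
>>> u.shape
(31, 17, 2, 2)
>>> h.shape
(17, 3, 31)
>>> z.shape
(17, 3, 3, 31)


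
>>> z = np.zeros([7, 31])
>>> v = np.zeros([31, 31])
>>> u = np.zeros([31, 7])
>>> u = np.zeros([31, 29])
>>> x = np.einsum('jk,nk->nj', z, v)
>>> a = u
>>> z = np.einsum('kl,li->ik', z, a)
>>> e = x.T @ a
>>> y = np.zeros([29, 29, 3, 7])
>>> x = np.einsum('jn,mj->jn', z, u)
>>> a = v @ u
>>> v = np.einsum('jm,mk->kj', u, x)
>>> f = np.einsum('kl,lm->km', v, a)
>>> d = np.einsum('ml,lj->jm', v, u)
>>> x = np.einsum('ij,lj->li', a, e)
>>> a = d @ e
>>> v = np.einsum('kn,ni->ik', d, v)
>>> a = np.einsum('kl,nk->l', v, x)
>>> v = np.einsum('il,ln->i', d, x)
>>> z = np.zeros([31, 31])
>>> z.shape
(31, 31)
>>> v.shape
(29,)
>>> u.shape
(31, 29)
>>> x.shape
(7, 31)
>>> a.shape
(29,)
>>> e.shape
(7, 29)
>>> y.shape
(29, 29, 3, 7)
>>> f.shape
(7, 29)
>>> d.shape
(29, 7)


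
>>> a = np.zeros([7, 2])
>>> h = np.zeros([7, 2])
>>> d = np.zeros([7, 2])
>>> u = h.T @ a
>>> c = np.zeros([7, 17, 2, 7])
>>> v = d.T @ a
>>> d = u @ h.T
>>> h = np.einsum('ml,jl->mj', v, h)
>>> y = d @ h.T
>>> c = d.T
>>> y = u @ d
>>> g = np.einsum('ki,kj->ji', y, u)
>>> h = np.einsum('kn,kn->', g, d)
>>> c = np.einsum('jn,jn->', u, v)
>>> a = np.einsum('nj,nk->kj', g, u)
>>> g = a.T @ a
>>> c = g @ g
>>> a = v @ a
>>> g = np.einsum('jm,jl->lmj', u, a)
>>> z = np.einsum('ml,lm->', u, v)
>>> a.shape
(2, 7)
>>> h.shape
()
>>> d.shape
(2, 7)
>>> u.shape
(2, 2)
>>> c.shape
(7, 7)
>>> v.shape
(2, 2)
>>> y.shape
(2, 7)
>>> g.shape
(7, 2, 2)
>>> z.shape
()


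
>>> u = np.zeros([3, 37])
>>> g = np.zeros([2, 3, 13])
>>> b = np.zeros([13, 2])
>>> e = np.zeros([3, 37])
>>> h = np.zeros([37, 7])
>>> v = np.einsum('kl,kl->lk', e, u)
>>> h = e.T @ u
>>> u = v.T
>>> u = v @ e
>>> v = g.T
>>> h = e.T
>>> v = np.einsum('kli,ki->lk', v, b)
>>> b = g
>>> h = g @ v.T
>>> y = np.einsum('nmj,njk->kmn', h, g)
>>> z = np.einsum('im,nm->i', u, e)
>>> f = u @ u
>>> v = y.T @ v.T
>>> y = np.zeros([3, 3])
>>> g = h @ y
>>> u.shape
(37, 37)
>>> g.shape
(2, 3, 3)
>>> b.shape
(2, 3, 13)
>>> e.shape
(3, 37)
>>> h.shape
(2, 3, 3)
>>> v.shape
(2, 3, 3)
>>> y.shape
(3, 3)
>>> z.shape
(37,)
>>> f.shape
(37, 37)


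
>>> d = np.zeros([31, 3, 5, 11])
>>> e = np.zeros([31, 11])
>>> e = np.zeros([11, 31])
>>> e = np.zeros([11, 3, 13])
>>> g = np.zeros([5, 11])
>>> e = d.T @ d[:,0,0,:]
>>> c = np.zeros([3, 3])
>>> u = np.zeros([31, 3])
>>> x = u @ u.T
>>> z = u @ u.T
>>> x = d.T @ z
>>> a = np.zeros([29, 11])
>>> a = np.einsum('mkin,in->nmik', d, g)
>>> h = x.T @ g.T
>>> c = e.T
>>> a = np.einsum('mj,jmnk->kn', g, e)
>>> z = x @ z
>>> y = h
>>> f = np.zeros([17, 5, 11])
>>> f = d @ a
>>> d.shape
(31, 3, 5, 11)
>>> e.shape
(11, 5, 3, 11)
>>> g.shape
(5, 11)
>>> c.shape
(11, 3, 5, 11)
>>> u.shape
(31, 3)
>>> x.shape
(11, 5, 3, 31)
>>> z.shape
(11, 5, 3, 31)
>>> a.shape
(11, 3)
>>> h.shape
(31, 3, 5, 5)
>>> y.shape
(31, 3, 5, 5)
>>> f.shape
(31, 3, 5, 3)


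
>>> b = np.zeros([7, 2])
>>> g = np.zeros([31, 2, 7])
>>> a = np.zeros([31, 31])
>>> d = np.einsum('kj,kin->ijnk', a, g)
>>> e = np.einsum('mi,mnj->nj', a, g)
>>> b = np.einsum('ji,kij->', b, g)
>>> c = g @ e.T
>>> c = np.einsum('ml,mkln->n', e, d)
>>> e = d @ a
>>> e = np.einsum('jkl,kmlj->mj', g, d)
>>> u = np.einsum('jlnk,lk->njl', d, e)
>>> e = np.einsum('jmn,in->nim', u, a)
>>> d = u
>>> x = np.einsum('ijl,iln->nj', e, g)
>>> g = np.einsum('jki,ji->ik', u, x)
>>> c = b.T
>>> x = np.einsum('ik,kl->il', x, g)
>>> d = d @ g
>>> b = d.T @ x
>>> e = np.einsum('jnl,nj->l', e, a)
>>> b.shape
(2, 2, 2)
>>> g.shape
(31, 2)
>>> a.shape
(31, 31)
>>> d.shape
(7, 2, 2)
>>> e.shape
(2,)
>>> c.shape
()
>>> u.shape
(7, 2, 31)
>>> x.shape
(7, 2)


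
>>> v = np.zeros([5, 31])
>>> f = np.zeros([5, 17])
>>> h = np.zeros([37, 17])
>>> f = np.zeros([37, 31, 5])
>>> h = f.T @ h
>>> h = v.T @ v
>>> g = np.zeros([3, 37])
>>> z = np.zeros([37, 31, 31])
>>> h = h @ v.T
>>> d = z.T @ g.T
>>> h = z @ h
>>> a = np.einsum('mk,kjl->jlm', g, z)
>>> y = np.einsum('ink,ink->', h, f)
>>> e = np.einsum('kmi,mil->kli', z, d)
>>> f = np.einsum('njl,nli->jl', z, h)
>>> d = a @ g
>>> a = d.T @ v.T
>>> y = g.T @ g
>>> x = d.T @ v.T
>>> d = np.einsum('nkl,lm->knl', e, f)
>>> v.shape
(5, 31)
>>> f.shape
(31, 31)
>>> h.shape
(37, 31, 5)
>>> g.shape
(3, 37)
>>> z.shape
(37, 31, 31)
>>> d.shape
(3, 37, 31)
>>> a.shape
(37, 31, 5)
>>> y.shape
(37, 37)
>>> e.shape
(37, 3, 31)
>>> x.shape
(37, 31, 5)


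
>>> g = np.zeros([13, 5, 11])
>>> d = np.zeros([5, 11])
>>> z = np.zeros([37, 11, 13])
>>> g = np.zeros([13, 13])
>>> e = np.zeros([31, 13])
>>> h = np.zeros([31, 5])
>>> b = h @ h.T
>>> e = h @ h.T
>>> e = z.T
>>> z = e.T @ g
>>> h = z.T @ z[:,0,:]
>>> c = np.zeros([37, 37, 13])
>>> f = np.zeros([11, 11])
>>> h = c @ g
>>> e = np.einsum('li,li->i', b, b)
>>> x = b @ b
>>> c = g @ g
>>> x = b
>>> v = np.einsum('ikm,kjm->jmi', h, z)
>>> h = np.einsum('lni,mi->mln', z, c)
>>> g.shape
(13, 13)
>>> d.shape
(5, 11)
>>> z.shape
(37, 11, 13)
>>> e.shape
(31,)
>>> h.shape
(13, 37, 11)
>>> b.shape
(31, 31)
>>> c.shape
(13, 13)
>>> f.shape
(11, 11)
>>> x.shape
(31, 31)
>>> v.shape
(11, 13, 37)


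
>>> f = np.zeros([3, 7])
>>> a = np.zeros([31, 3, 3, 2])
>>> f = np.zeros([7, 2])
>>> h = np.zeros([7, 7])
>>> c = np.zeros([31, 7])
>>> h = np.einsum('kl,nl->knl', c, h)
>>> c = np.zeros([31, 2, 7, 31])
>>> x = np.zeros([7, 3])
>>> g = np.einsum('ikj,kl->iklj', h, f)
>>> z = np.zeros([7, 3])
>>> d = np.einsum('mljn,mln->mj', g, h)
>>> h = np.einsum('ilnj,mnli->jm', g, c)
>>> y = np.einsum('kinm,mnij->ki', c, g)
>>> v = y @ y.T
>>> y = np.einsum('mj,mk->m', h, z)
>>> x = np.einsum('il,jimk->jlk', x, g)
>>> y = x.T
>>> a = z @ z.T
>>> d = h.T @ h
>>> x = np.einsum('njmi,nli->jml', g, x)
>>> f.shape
(7, 2)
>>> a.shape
(7, 7)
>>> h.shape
(7, 31)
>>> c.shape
(31, 2, 7, 31)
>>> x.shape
(7, 2, 3)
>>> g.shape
(31, 7, 2, 7)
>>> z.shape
(7, 3)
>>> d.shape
(31, 31)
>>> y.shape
(7, 3, 31)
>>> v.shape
(31, 31)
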